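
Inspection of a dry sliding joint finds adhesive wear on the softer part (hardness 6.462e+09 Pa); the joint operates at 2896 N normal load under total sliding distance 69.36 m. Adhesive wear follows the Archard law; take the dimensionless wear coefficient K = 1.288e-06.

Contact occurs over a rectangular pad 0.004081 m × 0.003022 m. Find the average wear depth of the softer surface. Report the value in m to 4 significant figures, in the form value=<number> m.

value=3.246e-06 m

Each operation holds exact precision; printed values are rounded. Rounded once at the end, at 4 significant digits.
Contact area A = 0.004081 m × 0.003022 m = 1.233e-05 m².
Restated in SI base units: W = 2896 N, H = 6.462e+09 Pa, K = 1.288e-06.
Archard relation: V = K·W·L/H = 1.288e-06 · 2896 · 69.36 / 6.462e+09 = 4.004e-11 m³.
Depth of wear h = V/A = 4.004e-11 / 1.233e-05 = 3.246e-06 m.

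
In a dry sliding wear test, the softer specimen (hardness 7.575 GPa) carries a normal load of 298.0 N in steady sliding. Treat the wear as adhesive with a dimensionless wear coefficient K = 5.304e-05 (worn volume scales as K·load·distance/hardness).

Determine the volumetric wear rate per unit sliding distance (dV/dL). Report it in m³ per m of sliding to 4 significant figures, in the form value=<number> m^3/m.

value=2.087e-12 m^3/m

The intermediates appear rounded — the computation holds full float precision — rounded just once, at 4 significant figures.
Hardness H = 7.575 GPa = 7.575e+09 Pa.
In SI base units: W = 298.0 N, H = 7.575e+09 Pa, K = 5.304e-05.
Rate of wear dV/dL = K·W/H — distance-free: 5.304e-05 · 298.0 / 7.575e+09 = 2.087e-12 m³/m.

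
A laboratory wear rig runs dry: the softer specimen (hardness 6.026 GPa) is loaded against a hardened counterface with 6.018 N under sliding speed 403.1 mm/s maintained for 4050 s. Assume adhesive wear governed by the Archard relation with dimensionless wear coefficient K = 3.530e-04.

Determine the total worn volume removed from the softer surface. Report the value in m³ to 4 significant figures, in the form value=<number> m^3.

The intermediates appear rounded. Each operation runs at exact precision, and one final rounding: 4 significant digits.
Convert: Sliding speed v = 403.1 mm/s = 0.4031 m/s. The distance L = v·t = 0.4031 m/s × 4050 s = 1633 m.
Convert: Hardness H = 6.026 GPa = 6.026e+09 Pa.
Working in SI base units: W = 6.018 N, H = 6.026e+09 Pa, K = 3.530e-04.
Worn volume V = K·W·L/H = 3.530e-04 · 6.018 · 1633 / 6.026e+09 = 5.755e-10 m³.

value=5.755e-10 m^3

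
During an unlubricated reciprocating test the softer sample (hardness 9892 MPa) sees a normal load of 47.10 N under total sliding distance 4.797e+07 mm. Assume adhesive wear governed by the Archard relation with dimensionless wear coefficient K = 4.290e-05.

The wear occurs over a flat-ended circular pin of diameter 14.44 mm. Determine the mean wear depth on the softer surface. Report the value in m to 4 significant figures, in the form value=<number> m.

The algebra carries exact precision, and the intermediates are printed rounded. Rounded just once to four significant digits.
Convert: Path length L = 4.797e+07 mm = 4.797e+04 m.
Convert: Hardness H = 9892 MPa = 9.892e+09 Pa.
Convert: Pin diameter d = 14.44 mm = 0.01444 m. Contact area A = π·d²/4 = π·(0.01444 m)²/4 = 1.638e-04 m².
Working in SI base units: W = 47.10 N, H = 9.892e+09 Pa, K = 4.290e-05.
Apply Archard: V = K·W·L/H = 4.290e-05 · 47.10 · 4.797e+04 / 9.892e+09 = 9.799e-09 m³.
Depth of wear h = V/A = 9.799e-09 / 1.638e-04 = 5.983e-05 m.

value=5.983e-05 m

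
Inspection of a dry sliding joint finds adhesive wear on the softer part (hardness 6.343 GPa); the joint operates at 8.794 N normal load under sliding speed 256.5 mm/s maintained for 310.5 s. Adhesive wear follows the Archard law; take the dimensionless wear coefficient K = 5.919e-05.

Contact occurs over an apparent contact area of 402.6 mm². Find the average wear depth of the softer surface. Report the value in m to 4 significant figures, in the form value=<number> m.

The computation keeps exact precision; intermediate values are printed rounded, and one final rounding to 4 significant digits.
Sliding speed v = 256.5 mm/s = 0.2565 m/s. Path length L = v·t = 0.2565 m/s × 310.5 s = 79.64 m.
Hardness H = 6.343 GPa = 6.343e+09 Pa.
Contact area A = 402.6 mm² = 4.026e-04 m².
In SI base units: W = 8.794 N, H = 6.343e+09 Pa, K = 5.919e-05.
Wear volume V = K·W·L/H = 5.919e-05 · 8.794 · 79.64 / 6.343e+09 = 6.536e-12 m³.
Average depth h = V/A = 6.536e-12 / 4.026e-04 = 1.623e-08 m.

value=1.623e-08 m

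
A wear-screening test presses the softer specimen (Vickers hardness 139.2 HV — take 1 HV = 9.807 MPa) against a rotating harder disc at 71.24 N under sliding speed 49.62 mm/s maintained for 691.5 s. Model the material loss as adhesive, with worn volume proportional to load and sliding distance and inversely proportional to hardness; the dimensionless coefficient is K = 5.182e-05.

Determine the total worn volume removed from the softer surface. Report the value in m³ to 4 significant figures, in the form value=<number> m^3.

Displayed values are rounded, and the computation maintains full precision — a single final rounding to 4 significant figures.
Convert: Sliding speed v = 49.62 mm/s = 0.04962 m/s. Path length L = v·t = 0.04962 m/s × 691.5 s = 34.31 m.
Convert: Hardness H = 139.2 HV × 9.807 MPa/HV = 1365 MPa = 1.365e+09 Pa.
Expressed in SI base units: W = 71.24 N, H = 1.365e+09 Pa, K = 5.182e-05.
Wear volume V = K·W·L/H = 5.182e-05 · 71.24 · 34.31 / 1.365e+09 = 9.279e-11 m³.

value=9.279e-11 m^3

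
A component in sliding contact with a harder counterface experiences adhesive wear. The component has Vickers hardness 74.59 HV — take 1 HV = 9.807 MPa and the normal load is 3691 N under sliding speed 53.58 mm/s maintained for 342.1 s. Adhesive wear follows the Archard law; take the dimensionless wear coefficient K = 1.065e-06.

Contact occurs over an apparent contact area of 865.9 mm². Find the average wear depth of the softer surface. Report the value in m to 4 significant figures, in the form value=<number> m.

value=1.138e-07 m

All working math maintains full precision; intermediate values are displayed rounded. Rounded just once, at four significant figures.
Convert: Sliding speed v = 53.58 mm/s = 0.05358 m/s. Sliding distance L = v·t = 0.05358 m/s × 342.1 s = 18.33 m.
Convert: Hardness H = 74.59 HV × 9.807 MPa/HV = 731.5 MPa = 7.315e+08 Pa.
Convert: Contact area A = 865.9 mm² = 8.659e-04 m².
SI base units throughout: W = 3691 N, H = 7.315e+08 Pa, K = 1.065e-06.
Archard relation: V = K·W·L/H = 1.065e-06 · 3691 · 18.33 / 7.315e+08 = 9.850e-11 m³.
Depth of wear h = V/A = 9.850e-11 / 8.659e-04 = 1.138e-07 m.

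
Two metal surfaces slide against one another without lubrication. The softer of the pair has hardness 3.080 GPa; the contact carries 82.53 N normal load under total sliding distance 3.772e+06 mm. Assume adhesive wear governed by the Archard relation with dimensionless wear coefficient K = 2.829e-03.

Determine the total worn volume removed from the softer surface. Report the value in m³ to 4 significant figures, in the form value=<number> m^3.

Printed values are rounded; the algebra runs at full float precision — rounded just once, at 4 significant digits.
Total distance L = 3.772e+06 mm = 3772 m.
Hardness H = 3.080 GPa = 3.080e+09 Pa.
In SI base units: W = 82.53 N, H = 3.080e+09 Pa, K = 2.829e-03.
The Archard volume V = K·W·L/H = 2.829e-03 · 82.53 · 3772 / 3.080e+09 = 2.859e-07 m³.

value=2.859e-07 m^3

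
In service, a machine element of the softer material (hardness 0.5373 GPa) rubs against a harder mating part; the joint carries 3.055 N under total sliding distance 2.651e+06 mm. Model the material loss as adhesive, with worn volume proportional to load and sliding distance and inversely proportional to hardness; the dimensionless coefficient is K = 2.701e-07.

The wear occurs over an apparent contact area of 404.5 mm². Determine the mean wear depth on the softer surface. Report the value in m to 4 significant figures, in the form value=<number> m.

value=1.006e-08 m

The intermediates are displayed rounded — the algebra maintains full float precision, and one final rounding to 4 significant figures.
Convert: Path length L = 2.651e+06 mm = 2651 m.
Convert: Hardness H = 0.5373 GPa = 5.373e+08 Pa.
Convert: Contact area A = 404.5 mm² = 4.045e-04 m².
In SI base units: W = 3.055 N, H = 5.373e+08 Pa, K = 2.701e-07.
Volume removed: V = K·W·L/H = 2.701e-07 · 3.055 · 2651 / 5.373e+08 = 4.071e-12 m³.
Depth of wear h = V/A = 4.071e-12 / 4.045e-04 = 1.006e-08 m.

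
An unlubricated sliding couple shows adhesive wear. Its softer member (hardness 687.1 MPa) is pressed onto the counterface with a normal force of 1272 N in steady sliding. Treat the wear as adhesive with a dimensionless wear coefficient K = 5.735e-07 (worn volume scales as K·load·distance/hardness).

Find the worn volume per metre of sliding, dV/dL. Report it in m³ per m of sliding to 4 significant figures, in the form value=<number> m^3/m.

Every step maintains full precision — intermediates are displayed rounded; one final rounding, at four significant digits.
Convert: Hardness H = 687.1 MPa = 6.871e+08 Pa.
Restated in SI base units: W = 1272 N, H = 6.871e+08 Pa, K = 5.735e-07.
Wear rate dV/dL = K·W/H, so: 5.735e-07 · 1272 / 6.871e+08 = 1.062e-12 m³/m.

value=1.062e-12 m^3/m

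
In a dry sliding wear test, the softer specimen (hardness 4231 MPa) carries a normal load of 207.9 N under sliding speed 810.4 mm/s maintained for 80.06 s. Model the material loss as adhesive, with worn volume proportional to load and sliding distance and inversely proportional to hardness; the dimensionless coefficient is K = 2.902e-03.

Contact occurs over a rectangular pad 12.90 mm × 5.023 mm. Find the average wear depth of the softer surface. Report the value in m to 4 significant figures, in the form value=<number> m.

Quoted intermediates are rounded; all arithmetic keeps full float precision — rounded just once to 4 significant digits.
Convert: Sliding speed v = 810.4 mm/s = 0.8104 m/s. Sliding distance L = v·t = 0.8104 m/s × 80.06 s = 64.88 m.
Convert: Hardness H = 4231 MPa = 4.231e+09 Pa.
Convert: Pad sides 12.90 mm × 5.023 mm = 0.01290 m × 0.005023 m. Contact area A = 0.01290 m × 0.005023 m = 6.480e-05 m².
Restated in SI base units: W = 207.9 N, H = 4.231e+09 Pa, K = 2.902e-03.
Archard relation: V = K·W·L/H = 2.902e-03 · 207.9 · 64.88 / 4.231e+09 = 9.252e-09 m³.
Wear depth h = V/A = 9.252e-09 / 6.480e-05 = 1.428e-04 m.

value=1.428e-04 m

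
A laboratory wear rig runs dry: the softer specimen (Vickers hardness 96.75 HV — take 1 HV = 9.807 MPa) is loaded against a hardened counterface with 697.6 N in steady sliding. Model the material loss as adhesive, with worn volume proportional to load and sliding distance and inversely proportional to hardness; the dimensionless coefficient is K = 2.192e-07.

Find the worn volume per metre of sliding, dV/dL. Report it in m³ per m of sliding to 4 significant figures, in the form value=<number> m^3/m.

The algebra maintains full precision, and printed values are rounded, and one final rounding, at four significant digits.
Hardness H = 96.75 HV × 9.807 MPa/HV = 948.8 MPa = 9.488e+08 Pa.
Restated in SI base units: W = 697.6 N, H = 9.488e+08 Pa, K = 2.192e-07.
Rate of wear dV/dL = K·W/H, per unit distance: 2.192e-07 · 697.6 / 9.488e+08 = 1.612e-13 m³/m.

value=1.612e-13 m^3/m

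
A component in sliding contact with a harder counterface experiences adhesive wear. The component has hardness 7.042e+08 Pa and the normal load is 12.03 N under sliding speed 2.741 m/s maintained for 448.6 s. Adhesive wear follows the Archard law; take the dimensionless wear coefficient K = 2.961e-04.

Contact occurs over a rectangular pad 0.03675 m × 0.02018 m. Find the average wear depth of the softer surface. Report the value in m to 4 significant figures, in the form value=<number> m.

value=8.387e-06 m

Intermediate values are displayed rounded, and the computation maintains full precision. Rounded just once: four significant digits.
Distance covered L = v·t = 2.741 m/s × 448.6 s = 1230 m.
Contact area A = 0.03675 m × 0.02018 m = 7.416e-04 m².
Restated in SI base units: W = 12.03 N, H = 7.042e+08 Pa, K = 2.961e-04.
Worn volume V = K·W·L/H = 2.961e-04 · 12.03 · 1230 / 7.042e+08 = 6.220e-09 m³.
Mean depth h = V/A = 6.220e-09 / 7.416e-04 = 8.387e-06 m.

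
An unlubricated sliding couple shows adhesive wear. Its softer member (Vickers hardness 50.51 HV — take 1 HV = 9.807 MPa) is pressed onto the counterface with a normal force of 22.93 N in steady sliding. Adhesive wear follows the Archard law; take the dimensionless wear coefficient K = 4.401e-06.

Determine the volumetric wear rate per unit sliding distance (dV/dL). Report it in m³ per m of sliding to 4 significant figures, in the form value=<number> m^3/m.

value=2.037e-13 m^3/m

Shown intermediates are rounded — the algebra keeps exact precision, and rounded once at the end: 4 significant digits.
Hardness H = 50.51 HV × 9.807 MPa/HV = 495.4 MPa = 4.954e+08 Pa.
Restated in SI base units: W = 22.93 N, H = 4.954e+08 Pa, K = 4.401e-06.
The wear rate dV/dL = K·W/H (no L dependence): 4.401e-06 · 22.93 / 4.954e+08 = 2.037e-13 m³/m.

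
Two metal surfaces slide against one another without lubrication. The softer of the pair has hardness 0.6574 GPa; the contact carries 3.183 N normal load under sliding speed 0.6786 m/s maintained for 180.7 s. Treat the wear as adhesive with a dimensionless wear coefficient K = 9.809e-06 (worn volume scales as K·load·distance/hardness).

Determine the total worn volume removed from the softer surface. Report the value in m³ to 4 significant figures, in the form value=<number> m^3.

Each operation runs at full precision — printed values are rounded; a single final rounding: 4 significant figures.
The distance L = v·t = 0.6786 m/s × 180.7 s = 122.6 m.
Hardness H = 0.6574 GPa = 6.574e+08 Pa.
In SI base units, W = 3.183 N, H = 6.574e+08 Pa, K = 9.809e-06.
Volume removed: V = K·W·L/H = 9.809e-06 · 3.183 · 122.6 / 6.574e+08 = 5.824e-12 m³.

value=5.824e-12 m^3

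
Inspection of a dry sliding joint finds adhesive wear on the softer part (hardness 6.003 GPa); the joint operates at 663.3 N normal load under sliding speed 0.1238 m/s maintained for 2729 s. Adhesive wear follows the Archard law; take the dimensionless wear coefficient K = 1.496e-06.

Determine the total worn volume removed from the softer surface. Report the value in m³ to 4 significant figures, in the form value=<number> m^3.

Intermediate values are displayed rounded. All arithmetic runs at full precision, and a lone final rounding, at 4 significant digits.
Path length L = v·t = 0.1238 m/s × 2729 s = 337.9 m.
Hardness H = 6.003 GPa = 6.003e+09 Pa.
Collected in SI base units: W = 663.3 N, H = 6.003e+09 Pa, K = 1.496e-06.
Wear volume V = K·W·L/H = 1.496e-06 · 663.3 · 337.9 / 6.003e+09 = 5.585e-11 m³.

value=5.585e-11 m^3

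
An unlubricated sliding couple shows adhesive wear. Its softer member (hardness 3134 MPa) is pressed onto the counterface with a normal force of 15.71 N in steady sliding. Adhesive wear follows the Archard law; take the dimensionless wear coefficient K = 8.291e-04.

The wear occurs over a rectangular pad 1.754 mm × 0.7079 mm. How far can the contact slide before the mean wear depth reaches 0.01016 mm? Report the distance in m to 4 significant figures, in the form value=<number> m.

value=3.035 m

All arithmetic runs at exact precision. Printed values are rounded — a single final rounding to 4 significant digits.
Convert: Hardness H = 3134 MPa = 3.134e+09 Pa.
Convert: Pad sides 1.754 mm × 0.7079 mm = 1.754e-03 m × 7.079e-04 m. Contact area A = 1.754e-03 m × 7.079e-04 m = 1.242e-06 m².
Convert: Depth limit h_lim = 0.01016 mm = 1.016e-05 m.
Working in SI base units: W = 15.71 N, H = 3.134e+09 Pa, K = 8.291e-04.
Limit volume V_lim = h_lim·A = 1.016e-05 · 1.242e-06 = 1.262e-11 m³.
So the life L = V_lim·H/(K·W) = 1.262e-11 · 3.134e+09 / (8.291e-04 · 15.71) = 3.035 m.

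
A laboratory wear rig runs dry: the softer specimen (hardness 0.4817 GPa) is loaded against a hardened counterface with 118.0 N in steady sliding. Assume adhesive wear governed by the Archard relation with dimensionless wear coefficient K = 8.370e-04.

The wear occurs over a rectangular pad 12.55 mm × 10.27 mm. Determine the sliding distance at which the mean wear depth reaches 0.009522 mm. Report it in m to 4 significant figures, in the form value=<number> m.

value=5.986 m

Intermediate values appear rounded — each operation keeps full float precision; one final rounding: 4 significant digits.
Convert: Hardness H = 0.4817 GPa = 4.817e+08 Pa.
Convert: Pad sides 12.55 mm × 10.27 mm = 0.01255 m × 0.01027 m. Contact area A = 0.01255 m × 0.01027 m = 1.289e-04 m².
Convert: Depth limit h_lim = 0.009522 mm = 9.522e-06 m.
As SI base values: W = 118.0 N, H = 4.817e+08 Pa, K = 8.370e-04.
At the depth limit, V_lim = h_lim·A = 9.522e-06 · 1.289e-04 = 1.227e-09 m³.
Life L = V_lim·H/(K·W) = 1.227e-09 · 4.817e+08 / (8.370e-04 · 118.0) = 5.986 m.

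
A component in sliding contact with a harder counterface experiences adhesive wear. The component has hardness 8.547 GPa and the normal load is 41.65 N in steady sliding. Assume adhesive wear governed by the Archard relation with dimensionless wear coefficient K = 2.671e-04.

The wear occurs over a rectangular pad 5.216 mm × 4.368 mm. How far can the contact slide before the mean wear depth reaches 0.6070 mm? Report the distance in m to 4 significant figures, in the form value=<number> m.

value=1.063e+04 m

All working math maintains full precision; the intermediates are displayed rounded, and one last rounding: four significant figures.
Convert: Hardness H = 8.547 GPa = 8.547e+09 Pa.
Convert: Pad sides 5.216 mm × 4.368 mm = 0.005216 m × 0.004368 m. Contact area A = 0.005216 m × 0.004368 m = 2.278e-05 m².
Convert: Depth limit h_lim = 0.6070 mm = 6.070e-04 m.
In SI base units: W = 41.65 N, H = 8.547e+09 Pa, K = 2.671e-04.
Permissible volume V_lim = h_lim·A = 6.070e-04 · 2.278e-05 = 1.383e-08 m³.
So the life L = V_lim·H/(K·W) = 1.383e-08 · 8.547e+09 / (2.671e-04 · 41.65) = 1.063e+04 m.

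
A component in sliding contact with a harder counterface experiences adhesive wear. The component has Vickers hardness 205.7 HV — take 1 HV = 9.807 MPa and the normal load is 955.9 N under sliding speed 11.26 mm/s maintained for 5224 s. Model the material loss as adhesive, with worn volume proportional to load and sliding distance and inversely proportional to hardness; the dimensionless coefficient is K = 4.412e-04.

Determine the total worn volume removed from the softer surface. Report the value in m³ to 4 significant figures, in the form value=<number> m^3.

The intermediates are printed rounded. Every step carries exact precision; rounded once at the end, at 4 significant figures.
Sliding speed v = 11.26 mm/s = 0.01126 m/s. Sliding distance L = v·t = 0.01126 m/s × 5224 s = 58.82 m.
Hardness H = 205.7 HV × 9.807 MPa/HV = 2017 MPa = 2.017e+09 Pa.
In SI base units: W = 955.9 N, H = 2.017e+09 Pa, K = 4.412e-04.
Archard relation: V = K·W·L/H = 4.412e-04 · 955.9 · 58.82 / 2.017e+09 = 1.230e-08 m³.

value=1.230e-08 m^3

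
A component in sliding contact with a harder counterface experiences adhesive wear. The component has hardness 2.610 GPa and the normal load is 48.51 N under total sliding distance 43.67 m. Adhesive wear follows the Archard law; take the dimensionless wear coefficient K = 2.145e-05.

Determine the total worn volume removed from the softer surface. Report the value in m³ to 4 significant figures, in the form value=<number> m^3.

value=1.741e-11 m^3

Intermediate values are shown rounded. All working math maintains exact precision, and one last rounding: 4 significant digits.
Hardness H = 2.610 GPa = 2.610e+09 Pa.
Restated in SI base units: W = 48.51 N, H = 2.610e+09 Pa, K = 2.145e-05.
Apply Archard: V = K·W·L/H = 2.145e-05 · 48.51 · 43.67 / 2.610e+09 = 1.741e-11 m³.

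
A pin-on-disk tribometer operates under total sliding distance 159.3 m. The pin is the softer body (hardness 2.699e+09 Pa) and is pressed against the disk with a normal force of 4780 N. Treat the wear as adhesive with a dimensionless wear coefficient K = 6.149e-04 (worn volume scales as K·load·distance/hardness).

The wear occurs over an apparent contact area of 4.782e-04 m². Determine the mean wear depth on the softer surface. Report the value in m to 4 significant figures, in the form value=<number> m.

Displayed values are rounded; the computation keeps full float precision. Rounded just once, at 4 significant digits.
Expressed in SI base units: W = 4780 N, H = 2.699e+09 Pa, K = 6.149e-04.
Wear volume V = K·W·L/H = 6.149e-04 · 4780 · 159.3 / 2.699e+09 = 1.735e-07 m³.
Depth of wear h = V/A = 1.735e-07 / 4.782e-04 = 3.628e-04 m.

value=3.628e-04 m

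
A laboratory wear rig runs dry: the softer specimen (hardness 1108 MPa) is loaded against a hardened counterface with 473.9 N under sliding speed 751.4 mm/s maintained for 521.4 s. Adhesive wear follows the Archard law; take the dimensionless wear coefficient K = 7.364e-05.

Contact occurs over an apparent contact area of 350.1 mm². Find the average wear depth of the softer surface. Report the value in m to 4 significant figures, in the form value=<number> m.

Intermediate values are shown rounded. The algebra maintains exact precision — a lone final rounding to four significant figures.
Sliding speed v = 751.4 mm/s = 0.7514 m/s. Distance covered L = v·t = 0.7514 m/s × 521.4 s = 391.8 m.
Hardness H = 1108 MPa = 1.108e+09 Pa.
Contact area A = 350.1 mm² = 3.501e-04 m².
In SI base units, W = 473.9 N, H = 1.108e+09 Pa, K = 7.364e-05.
Wear volume V = K·W·L/H = 7.364e-05 · 473.9 · 391.8 / 1.108e+09 = 1.234e-08 m³.
Depth h = V/A = 1.234e-08 / 3.501e-04 = 3.525e-05 m.

value=3.525e-05 m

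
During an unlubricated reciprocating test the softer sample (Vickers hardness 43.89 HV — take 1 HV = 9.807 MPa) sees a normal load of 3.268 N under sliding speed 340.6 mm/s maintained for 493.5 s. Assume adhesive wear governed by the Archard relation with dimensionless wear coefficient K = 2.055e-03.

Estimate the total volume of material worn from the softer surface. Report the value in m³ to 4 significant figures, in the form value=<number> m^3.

value=2.623e-09 m^3

Intermediates are shown rounded, and the computation maintains exact precision, and a single final rounding to four significant digits.
Convert: Sliding speed v = 340.6 mm/s = 0.3406 m/s. Distance covered L = v·t = 0.3406 m/s × 493.5 s = 168.1 m.
Convert: Hardness H = 43.89 HV × 9.807 MPa/HV = 430.4 MPa = 4.304e+08 Pa.
SI base units throughout: W = 3.268 N, H = 4.304e+08 Pa, K = 2.055e-03.
Worn volume V = K·W·L/H = 2.055e-03 · 3.268 · 168.1 / 4.304e+08 = 2.623e-09 m³.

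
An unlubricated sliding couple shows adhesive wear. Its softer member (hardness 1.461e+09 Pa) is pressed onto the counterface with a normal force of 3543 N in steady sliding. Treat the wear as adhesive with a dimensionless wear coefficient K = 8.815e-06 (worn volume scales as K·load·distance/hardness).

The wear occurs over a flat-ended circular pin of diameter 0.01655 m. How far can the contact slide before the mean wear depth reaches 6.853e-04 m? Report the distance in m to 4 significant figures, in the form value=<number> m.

Intermediate values are displayed rounded; each operation carries full float precision. Rounded just once, at four significant figures.
Contact area A = π·d²/4 = π·(0.01655 m)²/4 = 2.151e-04 m².
SI base units throughout: W = 3543 N, H = 1.461e+09 Pa, K = 8.815e-06.
Limit volume V_lim = h_lim·A = 6.853e-04 · 2.151e-04 = 1.474e-07 m³.
Sliding life L = V_lim·H/(K·W) = 1.474e-07 · 1.461e+09 / (8.815e-06 · 3543) = 6896 m.

value=6896 m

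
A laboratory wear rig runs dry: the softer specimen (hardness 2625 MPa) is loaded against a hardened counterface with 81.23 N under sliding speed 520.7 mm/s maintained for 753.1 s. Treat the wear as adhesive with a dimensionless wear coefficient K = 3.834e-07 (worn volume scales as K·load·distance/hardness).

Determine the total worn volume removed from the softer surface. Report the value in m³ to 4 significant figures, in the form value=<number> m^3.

value=4.652e-12 m^3

Intermediates are displayed rounded. The algebra holds exact precision — one final rounding: 4 significant figures.
Convert: Sliding speed v = 520.7 mm/s = 0.5207 m/s. Distance covered L = v·t = 0.5207 m/s × 753.1 s = 392.1 m.
Convert: Hardness H = 2625 MPa = 2.625e+09 Pa.
SI base units throughout: W = 81.23 N, H = 2.625e+09 Pa, K = 3.834e-07.
The Archard volume V = K·W·L/H = 3.834e-07 · 81.23 · 392.1 / 2.625e+09 = 4.652e-12 m³.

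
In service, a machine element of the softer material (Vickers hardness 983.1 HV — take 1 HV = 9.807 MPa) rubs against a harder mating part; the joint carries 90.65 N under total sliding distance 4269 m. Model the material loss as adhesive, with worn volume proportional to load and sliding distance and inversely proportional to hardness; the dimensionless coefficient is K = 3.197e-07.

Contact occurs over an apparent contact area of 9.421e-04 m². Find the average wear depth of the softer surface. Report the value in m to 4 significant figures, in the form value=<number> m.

value=1.362e-08 m

Intermediate values are displayed rounded, and every step keeps full precision — one final rounding: 4 significant figures.
Convert: Hardness H = 983.1 HV × 9.807 MPa/HV = 9641 MPa = 9.641e+09 Pa.
Expressed in SI base units: W = 90.65 N, H = 9.641e+09 Pa, K = 3.197e-07.
Archard volume V = K·W·L/H = 3.197e-07 · 90.65 · 4269 / 9.641e+09 = 1.283e-11 m³.
Average depth h = V/A = 1.283e-11 / 9.421e-04 = 1.362e-08 m.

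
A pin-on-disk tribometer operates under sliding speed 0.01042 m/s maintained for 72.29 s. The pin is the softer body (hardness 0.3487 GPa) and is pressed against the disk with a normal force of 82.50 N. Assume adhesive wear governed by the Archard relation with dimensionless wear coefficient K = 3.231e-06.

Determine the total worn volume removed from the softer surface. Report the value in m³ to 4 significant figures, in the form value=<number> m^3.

The algebra keeps exact precision. The intermediates are shown rounded, and a single final rounding: four significant figures.
The distance L = v·t = 0.01042 m/s × 72.29 s = 0.7533 m.
Hardness H = 0.3487 GPa = 3.487e+08 Pa.
In SI base units: W = 82.50 N, H = 3.487e+08 Pa, K = 3.231e-06.
Archard volume V = K·W·L/H = 3.231e-06 · 82.50 · 0.7533 / 3.487e+08 = 5.758e-13 m³.

value=5.758e-13 m^3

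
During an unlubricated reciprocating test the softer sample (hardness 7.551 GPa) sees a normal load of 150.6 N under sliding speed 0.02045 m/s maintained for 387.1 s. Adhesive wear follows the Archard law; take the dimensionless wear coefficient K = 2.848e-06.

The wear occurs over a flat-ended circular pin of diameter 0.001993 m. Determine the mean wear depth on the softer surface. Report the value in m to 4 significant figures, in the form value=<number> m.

value=1.441e-07 m

The algebra runs at full precision — intermediates are displayed rounded, and rounded just once, at four significant digits.
Convert: Path length L = v·t = 0.02045 m/s × 387.1 s = 7.916 m.
Convert: Hardness H = 7.551 GPa = 7.551e+09 Pa.
Convert: Contact area A = π·d²/4 = π·(0.001993 m)²/4 = 3.120e-06 m².
In SI base units: W = 150.6 N, H = 7.551e+09 Pa, K = 2.848e-06.
The Archard volume V = K·W·L/H = 2.848e-06 · 150.6 · 7.916 / 7.551e+09 = 4.497e-13 m³.
Average depth h = V/A = 4.497e-13 / 3.120e-06 = 1.441e-07 m.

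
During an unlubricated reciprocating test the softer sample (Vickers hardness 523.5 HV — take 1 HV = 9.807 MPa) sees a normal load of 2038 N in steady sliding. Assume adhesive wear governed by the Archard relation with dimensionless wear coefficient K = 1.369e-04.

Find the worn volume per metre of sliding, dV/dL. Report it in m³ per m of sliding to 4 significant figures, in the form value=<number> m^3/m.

The intermediates are displayed rounded; the computation runs at exact precision — one last rounding to four significant digits.
Hardness H = 523.5 HV × 9.807 MPa/HV = 5134 MPa = 5.134e+09 Pa.
Working in SI base units: W = 2038 N, H = 5.134e+09 Pa, K = 1.369e-04.
Wear rate dV/dL = K·W/H: 1.369e-04 · 2038 / 5.134e+09 = 5.434e-11 m³/m.

value=5.434e-11 m^3/m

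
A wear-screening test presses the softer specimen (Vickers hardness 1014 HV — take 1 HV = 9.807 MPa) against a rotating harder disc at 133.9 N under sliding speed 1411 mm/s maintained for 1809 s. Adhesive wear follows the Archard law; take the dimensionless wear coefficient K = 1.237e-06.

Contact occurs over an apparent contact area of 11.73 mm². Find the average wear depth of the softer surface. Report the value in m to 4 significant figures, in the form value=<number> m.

value=3.624e-06 m

Intermediates are printed rounded; all arithmetic keeps full precision, and rounded once at the end to four significant figures.
Sliding speed v = 1411 mm/s = 1.411 m/s. Distance L = v·t = 1.411 m/s × 1809 s = 2552 m.
Hardness H = 1014 HV × 9.807 MPa/HV = 9944 MPa = 9.944e+09 Pa.
Contact area A = 11.73 mm² = 1.173e-05 m².
SI base units throughout: W = 133.9 N, H = 9.944e+09 Pa, K = 1.237e-06.
By Archard's law, V = K·W·L/H = 1.237e-06 · 133.9 · 2552 / 9.944e+09 = 4.251e-11 m³.
Average depth h = V/A = 4.251e-11 / 1.173e-05 = 3.624e-06 m.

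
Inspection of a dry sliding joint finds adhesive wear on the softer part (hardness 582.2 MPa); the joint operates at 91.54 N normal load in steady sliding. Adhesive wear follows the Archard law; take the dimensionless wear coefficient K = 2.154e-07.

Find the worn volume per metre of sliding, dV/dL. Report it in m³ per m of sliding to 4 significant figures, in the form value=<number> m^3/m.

value=3.387e-14 m^3/m

Each operation keeps full precision — the intermediates are printed rounded. Rounded once at the end, at 4 significant figures.
Hardness H = 582.2 MPa = 5.822e+08 Pa.
As SI base values: W = 91.54 N, H = 5.822e+08 Pa, K = 2.154e-07.
The wear rate dV/dL = K·W/H (independent of L): 2.154e-07 · 91.54 / 5.822e+08 = 3.387e-14 m³/m.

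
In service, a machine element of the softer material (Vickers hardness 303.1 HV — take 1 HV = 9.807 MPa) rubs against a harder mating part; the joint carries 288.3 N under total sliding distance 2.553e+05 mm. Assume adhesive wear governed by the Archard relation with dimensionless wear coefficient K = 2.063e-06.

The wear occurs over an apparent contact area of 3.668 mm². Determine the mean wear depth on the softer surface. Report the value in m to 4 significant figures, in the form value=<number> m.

Intermediate values are shown rounded; the computation maintains full precision. Rounded once at the end, at 4 significant figures.
Convert: Distance covered L = 2.553e+05 mm = 255.3 m.
Convert: Hardness H = 303.1 HV × 9.807 MPa/HV = 2973 MPa = 2.973e+09 Pa.
Convert: Contact area A = 3.668 mm² = 3.668e-06 m².
Expressed in SI base units: W = 288.3 N, H = 2.973e+09 Pa, K = 2.063e-06.
By Archard's law, V = K·W·L/H = 2.063e-06 · 288.3 · 255.3 / 2.973e+09 = 5.108e-11 m³.
Depth h = V/A = 5.108e-11 / 3.668e-06 = 1.393e-05 m.

value=1.393e-05 m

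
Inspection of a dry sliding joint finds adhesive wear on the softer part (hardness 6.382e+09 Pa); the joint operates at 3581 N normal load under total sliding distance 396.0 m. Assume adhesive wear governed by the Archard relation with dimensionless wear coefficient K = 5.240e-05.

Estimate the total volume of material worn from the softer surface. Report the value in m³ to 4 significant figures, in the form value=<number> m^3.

All arithmetic keeps full precision. Intermediates are printed rounded, and one last rounding, at four significant figures.
Working in SI base units: W = 3581 N, H = 6.382e+09 Pa, K = 5.240e-05.
Worn volume V = K·W·L/H = 5.240e-05 · 3581 · 396.0 / 6.382e+09 = 1.164e-08 m³.

value=1.164e-08 m^3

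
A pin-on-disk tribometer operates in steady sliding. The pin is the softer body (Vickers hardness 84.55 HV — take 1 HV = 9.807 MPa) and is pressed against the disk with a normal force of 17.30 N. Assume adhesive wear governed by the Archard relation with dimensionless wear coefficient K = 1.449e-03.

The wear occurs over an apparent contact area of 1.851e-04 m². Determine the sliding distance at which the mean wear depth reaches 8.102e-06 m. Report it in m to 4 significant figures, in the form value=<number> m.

All working math holds full precision; the intermediates are shown rounded, and rounded once at the end, at 4 significant figures.
Hardness H = 84.55 HV × 9.807 MPa/HV = 829.2 MPa = 8.292e+08 Pa.
Collected in SI base units: W = 17.30 N, H = 8.292e+08 Pa, K = 1.449e-03.
Limit volume V_lim = h_lim·A = 8.102e-06 · 1.851e-04 = 1.500e-09 m³.
So the life L = V_lim·H/(K·W) = 1.500e-09 · 8.292e+08 / (1.449e-03 · 17.30) = 49.61 m.

value=49.61 m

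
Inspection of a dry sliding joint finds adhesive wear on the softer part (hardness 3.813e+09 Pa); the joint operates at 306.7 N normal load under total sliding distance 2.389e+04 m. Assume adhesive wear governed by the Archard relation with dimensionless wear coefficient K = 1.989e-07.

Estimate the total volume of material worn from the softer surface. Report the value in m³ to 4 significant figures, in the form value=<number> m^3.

The intermediates are displayed rounded. All arithmetic keeps full precision, and rounded just once to 4 significant digits.
In SI base units, W = 306.7 N, H = 3.813e+09 Pa, K = 1.989e-07.
Apply Archard: V = K·W·L/H = 1.989e-07 · 306.7 · 2.389e+04 / 3.813e+09 = 3.822e-10 m³.

value=3.822e-10 m^3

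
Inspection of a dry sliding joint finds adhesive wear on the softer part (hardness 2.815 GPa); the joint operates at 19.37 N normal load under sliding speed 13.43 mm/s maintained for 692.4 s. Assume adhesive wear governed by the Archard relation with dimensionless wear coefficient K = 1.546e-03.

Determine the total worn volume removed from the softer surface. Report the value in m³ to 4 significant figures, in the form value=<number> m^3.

value=9.892e-11 m^3

Quoted intermediates are rounded; the algebra maintains full float precision. Rounded just once: four significant digits.
Convert: Sliding speed v = 13.43 mm/s = 0.01343 m/s. The distance L = v·t = 0.01343 m/s × 692.4 s = 9.299 m.
Convert: Hardness H = 2.815 GPa = 2.815e+09 Pa.
SI base units throughout: W = 19.37 N, H = 2.815e+09 Pa, K = 1.546e-03.
Wear volume V = K·W·L/H = 1.546e-03 · 19.37 · 9.299 / 2.815e+09 = 9.892e-11 m³.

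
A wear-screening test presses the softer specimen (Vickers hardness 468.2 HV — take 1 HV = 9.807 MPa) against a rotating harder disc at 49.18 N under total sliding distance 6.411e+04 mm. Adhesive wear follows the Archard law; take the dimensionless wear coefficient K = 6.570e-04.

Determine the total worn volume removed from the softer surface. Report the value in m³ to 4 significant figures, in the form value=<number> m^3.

value=4.511e-10 m^3

The computation keeps full precision; intermediate values are displayed rounded, and a single final rounding to 4 significant digits.
Convert: Sliding distance L = 6.411e+04 mm = 64.11 m.
Convert: Hardness H = 468.2 HV × 9.807 MPa/HV = 4592 MPa = 4.592e+09 Pa.
Working in SI base units: W = 49.18 N, H = 4.592e+09 Pa, K = 6.570e-04.
Worn volume V = K·W·L/H = 6.570e-04 · 49.18 · 64.11 / 4.592e+09 = 4.511e-10 m³.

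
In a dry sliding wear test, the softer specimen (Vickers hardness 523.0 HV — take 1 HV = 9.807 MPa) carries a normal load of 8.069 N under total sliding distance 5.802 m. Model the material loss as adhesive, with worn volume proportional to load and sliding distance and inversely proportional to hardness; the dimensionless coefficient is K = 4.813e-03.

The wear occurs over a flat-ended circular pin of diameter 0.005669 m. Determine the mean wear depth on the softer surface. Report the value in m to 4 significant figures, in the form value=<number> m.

value=1.740e-06 m

The algebra maintains exact precision. Shown intermediates are rounded — one last rounding: 4 significant figures.
Hardness H = 523.0 HV × 9.807 MPa/HV = 5129 MPa = 5.129e+09 Pa.
Contact area A = π·d²/4 = π·(0.005669 m)²/4 = 2.524e-05 m².
In SI base units: W = 8.069 N, H = 5.129e+09 Pa, K = 4.813e-03.
Wear volume V = K·W·L/H = 4.813e-03 · 8.069 · 5.802 / 5.129e+09 = 4.393e-11 m³.
Depth h = V/A = 4.393e-11 / 2.524e-05 = 1.740e-06 m.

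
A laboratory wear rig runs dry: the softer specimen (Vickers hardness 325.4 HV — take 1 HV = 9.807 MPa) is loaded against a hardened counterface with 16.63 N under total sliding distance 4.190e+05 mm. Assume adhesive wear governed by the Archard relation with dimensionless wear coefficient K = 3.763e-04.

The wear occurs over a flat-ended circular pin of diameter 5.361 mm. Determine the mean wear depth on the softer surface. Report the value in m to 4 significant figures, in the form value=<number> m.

The computation holds full precision, and shown intermediates are rounded — a lone final rounding: 4 significant figures.
The distance L = 4.190e+05 mm = 419.0 m.
Hardness H = 325.4 HV × 9.807 MPa/HV = 3191 MPa = 3.191e+09 Pa.
Pin diameter d = 5.361 mm = 0.005361 m. Contact area A = π·d²/4 = π·(0.005361 m)²/4 = 2.257e-05 m².
Collected in SI base units: W = 16.63 N, H = 3.191e+09 Pa, K = 3.763e-04.
Apply Archard: V = K·W·L/H = 3.763e-04 · 16.63 · 419.0 / 3.191e+09 = 8.216e-10 m³.
Average depth h = V/A = 8.216e-10 / 2.257e-05 = 3.640e-05 m.

value=3.640e-05 m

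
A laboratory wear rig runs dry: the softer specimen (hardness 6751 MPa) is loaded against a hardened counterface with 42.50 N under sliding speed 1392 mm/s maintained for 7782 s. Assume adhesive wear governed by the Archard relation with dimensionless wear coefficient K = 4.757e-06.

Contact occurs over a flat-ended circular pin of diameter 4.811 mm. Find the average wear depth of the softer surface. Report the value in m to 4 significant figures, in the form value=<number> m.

Quoted intermediates are rounded. All working math maintains full float precision; a single final rounding, at four significant figures.
Sliding speed v = 1392 mm/s = 1.392 m/s. Distance covered L = v·t = 1.392 m/s × 7782 s = 1.083e+04 m.
Hardness H = 6751 MPa = 6.751e+09 Pa.
Pin diameter d = 4.811 mm = 0.004811 m. Contact area A = π·d²/4 = π·(0.004811 m)²/4 = 1.818e-05 m².
Restated in SI base units: W = 42.50 N, H = 6.751e+09 Pa, K = 4.757e-06.
Archard relation: V = K·W·L/H = 4.757e-06 · 42.50 · 1.083e+04 / 6.751e+09 = 3.244e-10 m³.
Average depth h = V/A = 3.244e-10 / 1.818e-05 = 1.785e-05 m.

value=1.785e-05 m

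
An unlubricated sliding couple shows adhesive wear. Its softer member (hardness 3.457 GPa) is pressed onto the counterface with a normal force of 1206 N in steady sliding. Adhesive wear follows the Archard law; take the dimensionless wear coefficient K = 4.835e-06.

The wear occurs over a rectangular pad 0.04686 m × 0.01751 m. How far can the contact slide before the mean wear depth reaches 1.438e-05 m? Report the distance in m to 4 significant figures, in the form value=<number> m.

value=6995 m

Every step keeps full float precision, and the intermediates are displayed rounded, and a single final rounding: 4 significant figures.
Hardness H = 3.457 GPa = 3.457e+09 Pa.
Contact area A = 0.04686 m × 0.01751 m = 8.205e-04 m².
Working in SI base units: W = 1206 N, H = 3.457e+09 Pa, K = 4.835e-06.
Limit volume V_lim = h_lim·A = 1.438e-05 · 8.205e-04 = 1.180e-08 m³.
Sliding life L = V_lim·H/(K·W) = 1.180e-08 · 3.457e+09 / (4.835e-06 · 1206) = 6995 m.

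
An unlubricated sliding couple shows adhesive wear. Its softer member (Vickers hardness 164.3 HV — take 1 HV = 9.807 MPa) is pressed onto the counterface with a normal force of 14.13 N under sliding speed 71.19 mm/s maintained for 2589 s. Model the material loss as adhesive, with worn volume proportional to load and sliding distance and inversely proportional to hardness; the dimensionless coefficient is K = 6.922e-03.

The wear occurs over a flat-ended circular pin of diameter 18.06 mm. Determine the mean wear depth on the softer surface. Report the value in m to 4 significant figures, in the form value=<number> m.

value=4.367e-05 m

Each operation maintains full float precision. Intermediate values are shown rounded, and rounded just once: 4 significant figures.
Convert: Sliding speed v = 71.19 mm/s = 0.07119 m/s. Path length L = v·t = 0.07119 m/s × 2589 s = 184.3 m.
Convert: Hardness H = 164.3 HV × 9.807 MPa/HV = 1611 MPa = 1.611e+09 Pa.
Convert: Pin diameter d = 18.06 mm = 0.01806 m. Contact area A = π·d²/4 = π·(0.01806 m)²/4 = 2.562e-04 m².
In SI base units, W = 14.13 N, H = 1.611e+09 Pa, K = 6.922e-03.
By Archard's law, V = K·W·L/H = 6.922e-03 · 14.13 · 184.3 / 1.611e+09 = 1.119e-08 m³.
Average depth h = V/A = 1.119e-08 / 2.562e-04 = 4.367e-05 m.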